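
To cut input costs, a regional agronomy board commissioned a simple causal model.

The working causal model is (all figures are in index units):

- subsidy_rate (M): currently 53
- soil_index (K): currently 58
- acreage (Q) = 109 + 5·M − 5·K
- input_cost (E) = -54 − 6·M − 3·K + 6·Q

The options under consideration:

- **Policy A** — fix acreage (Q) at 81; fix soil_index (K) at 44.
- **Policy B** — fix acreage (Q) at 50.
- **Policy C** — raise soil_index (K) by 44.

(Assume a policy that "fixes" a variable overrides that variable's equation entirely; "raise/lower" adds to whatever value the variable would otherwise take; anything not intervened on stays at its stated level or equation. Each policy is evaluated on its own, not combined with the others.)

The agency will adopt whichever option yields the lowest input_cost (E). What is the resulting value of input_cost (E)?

Policy A (Q := 81, K := 44):
  M = 53
  K = 44
  Q = 81
  E = -54 − 6·53 − 3·44 + 6·81 = -18
Policy B (Q := 50):
  M = 53
  K = 58
  Q = 50
  E = -54 − 6·53 − 3·58 + 6·50 = -246
Policy C (K + 44):
  M = 53
  K = 58 + 44 = 102
  Q = 109 + 5·53 − 5·102 = -136
  E = -54 − 6·53 − 3·102 + 6·(-136) = -1494
Comparing — Policy A: E=-18, Policy B: E=-246, Policy C: E=-1494. Lowest is -1494 (Policy C).

-1494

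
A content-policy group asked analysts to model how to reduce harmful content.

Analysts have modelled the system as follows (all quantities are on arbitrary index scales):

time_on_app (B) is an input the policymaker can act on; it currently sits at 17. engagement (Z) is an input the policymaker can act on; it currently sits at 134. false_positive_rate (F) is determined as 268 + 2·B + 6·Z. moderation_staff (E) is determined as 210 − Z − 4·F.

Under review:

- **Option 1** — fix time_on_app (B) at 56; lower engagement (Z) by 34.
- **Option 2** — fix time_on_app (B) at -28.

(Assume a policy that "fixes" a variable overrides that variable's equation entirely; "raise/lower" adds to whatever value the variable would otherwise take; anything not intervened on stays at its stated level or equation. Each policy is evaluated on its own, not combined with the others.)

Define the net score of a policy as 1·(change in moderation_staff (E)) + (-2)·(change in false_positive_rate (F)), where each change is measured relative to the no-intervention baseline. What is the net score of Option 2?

Baseline:
  B = 17
  Z = 134
  F = 268 + 2·17 + 6·134 = 1106
  E = 210 − 134 − 4·1106 = -4348
Option 2 (B := -28):
  B = -28
  Z = 134
  F = 268 + 2·(-28) + 6·134 = 1016
  E = 210 − 134 − 4·1016 = -3988
ΔE = -3988 − (-4348) = 360; ΔF = 1016 − 1106 = -90
Score = 1·360 + (-2)·(-90) = 540

540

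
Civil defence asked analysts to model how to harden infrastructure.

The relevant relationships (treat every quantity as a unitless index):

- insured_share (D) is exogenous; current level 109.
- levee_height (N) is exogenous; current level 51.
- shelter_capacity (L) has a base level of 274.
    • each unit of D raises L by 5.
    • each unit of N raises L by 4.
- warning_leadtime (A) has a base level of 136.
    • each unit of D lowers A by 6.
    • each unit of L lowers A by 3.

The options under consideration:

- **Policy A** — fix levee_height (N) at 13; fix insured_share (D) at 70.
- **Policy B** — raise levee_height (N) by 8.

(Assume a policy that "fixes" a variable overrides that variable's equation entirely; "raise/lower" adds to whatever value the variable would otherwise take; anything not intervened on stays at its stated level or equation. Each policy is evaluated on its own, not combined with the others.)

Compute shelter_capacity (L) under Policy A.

Policy A (N := 13, D := 70):
  D = 70
  N = 13
  L = 274 + 5·70 + 4·13 = 676

676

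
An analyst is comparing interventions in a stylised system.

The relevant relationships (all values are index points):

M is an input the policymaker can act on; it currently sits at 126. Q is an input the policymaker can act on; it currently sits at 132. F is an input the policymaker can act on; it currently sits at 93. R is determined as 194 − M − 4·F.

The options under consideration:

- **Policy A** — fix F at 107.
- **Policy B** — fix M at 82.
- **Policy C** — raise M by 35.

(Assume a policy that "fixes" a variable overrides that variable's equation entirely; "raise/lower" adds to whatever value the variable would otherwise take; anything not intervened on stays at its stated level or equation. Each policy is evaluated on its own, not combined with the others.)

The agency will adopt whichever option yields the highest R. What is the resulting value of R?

Policy A (F := 107):
  M = 126
  F = 107
  R = 194 − 126 − 4·107 = -360
Policy B (M := 82):
  M = 82
  F = 93
  R = 194 − 82 − 4·93 = -260
Policy C (M + 35):
  M = 126 + 35 = 161
  F = 93
  R = 194 − 161 − 4·93 = -339
Comparing — Policy A: R=-360, Policy B: R=-260, Policy C: R=-339. Highest is -260 (Policy B).

-260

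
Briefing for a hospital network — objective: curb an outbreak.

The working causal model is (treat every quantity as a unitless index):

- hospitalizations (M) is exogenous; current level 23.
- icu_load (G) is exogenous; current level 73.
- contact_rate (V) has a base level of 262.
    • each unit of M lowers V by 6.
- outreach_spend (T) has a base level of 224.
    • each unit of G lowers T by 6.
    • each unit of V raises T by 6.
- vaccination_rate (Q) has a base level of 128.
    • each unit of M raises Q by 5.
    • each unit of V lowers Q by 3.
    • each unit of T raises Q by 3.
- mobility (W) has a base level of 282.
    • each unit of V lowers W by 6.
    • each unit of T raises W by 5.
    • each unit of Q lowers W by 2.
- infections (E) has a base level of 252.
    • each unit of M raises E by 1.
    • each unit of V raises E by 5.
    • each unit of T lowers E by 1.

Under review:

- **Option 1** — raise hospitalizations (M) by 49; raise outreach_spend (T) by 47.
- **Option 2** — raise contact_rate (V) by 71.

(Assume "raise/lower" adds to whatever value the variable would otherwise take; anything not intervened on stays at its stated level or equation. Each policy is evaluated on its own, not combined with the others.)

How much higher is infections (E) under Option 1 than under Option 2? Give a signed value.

367

Option 1 (M + 49, T + 47):
  M = 23 + 49 = 72
  G = 73
  V = 262 − 6·72 = -170
  T = 224 − 6·73 + 6·(-170) (+47 from intervention) = -1187
  E = 252 + 72 + 5·(-170) − (-1187) = 661
Option 2 (V + 71):
  M = 23
  G = 73
  V = 262 − 6·23 (+71 from intervention) = 195
  T = 224 − 6·73 + 6·195 = 956
  E = 252 + 23 + 5·195 − 956 = 294
E: 661 − 294 = 367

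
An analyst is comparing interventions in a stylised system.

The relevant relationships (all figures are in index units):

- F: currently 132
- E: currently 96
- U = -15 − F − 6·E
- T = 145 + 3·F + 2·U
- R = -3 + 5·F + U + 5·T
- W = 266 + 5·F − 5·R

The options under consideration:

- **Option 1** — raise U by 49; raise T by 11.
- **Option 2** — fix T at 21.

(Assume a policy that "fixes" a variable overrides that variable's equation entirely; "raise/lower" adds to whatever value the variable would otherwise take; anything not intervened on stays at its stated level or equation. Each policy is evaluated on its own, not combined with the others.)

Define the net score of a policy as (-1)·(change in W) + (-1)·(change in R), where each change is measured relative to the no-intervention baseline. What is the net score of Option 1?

2376

Baseline:
  F = 132
  E = 96
  U = -15 − 132 − 6·96 = -723
  T = 145 + 3·132 + 2·(-723) = -905
  R = -3 + 5·132 + (-723) + 5·(-905) = -4591
  W = 266 + 5·132 − 5·(-4591) = 23881
Option 1 (U + 49, T + 11):
  F = 132
  E = 96
  U = -15 − 132 − 6·96 (+49 from intervention) = -674
  T = 145 + 3·132 + 2·(-674) (+11 from intervention) = -796
  R = -3 + 5·132 + (-674) + 5·(-796) = -3997
  W = 266 + 5·132 − 5·(-3997) = 20911
ΔW = 20911 − 23881 = -2970; ΔR = -3997 − (-4591) = 594
Score = (-1)·(-2970) + (-1)·594 = 2376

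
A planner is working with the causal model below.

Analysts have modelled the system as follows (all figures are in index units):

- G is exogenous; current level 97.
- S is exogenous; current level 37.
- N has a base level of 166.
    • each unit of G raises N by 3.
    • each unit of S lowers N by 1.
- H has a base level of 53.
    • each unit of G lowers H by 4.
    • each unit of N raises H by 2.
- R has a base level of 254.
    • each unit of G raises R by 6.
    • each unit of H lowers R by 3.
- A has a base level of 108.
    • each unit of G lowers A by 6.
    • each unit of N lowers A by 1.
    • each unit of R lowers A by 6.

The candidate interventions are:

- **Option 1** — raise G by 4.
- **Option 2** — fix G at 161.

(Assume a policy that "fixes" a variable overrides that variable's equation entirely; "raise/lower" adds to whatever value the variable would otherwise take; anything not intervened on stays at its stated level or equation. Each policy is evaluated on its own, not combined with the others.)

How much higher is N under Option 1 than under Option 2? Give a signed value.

Option 1 (G + 4):
  G = 97 + 4 = 101
  S = 37
  N = 166 + 3·101 − 37 = 432
Option 2 (G := 161):
  G = 161
  S = 37
  N = 166 + 3·161 − 37 = 612
N: 432 − 612 = -180

-180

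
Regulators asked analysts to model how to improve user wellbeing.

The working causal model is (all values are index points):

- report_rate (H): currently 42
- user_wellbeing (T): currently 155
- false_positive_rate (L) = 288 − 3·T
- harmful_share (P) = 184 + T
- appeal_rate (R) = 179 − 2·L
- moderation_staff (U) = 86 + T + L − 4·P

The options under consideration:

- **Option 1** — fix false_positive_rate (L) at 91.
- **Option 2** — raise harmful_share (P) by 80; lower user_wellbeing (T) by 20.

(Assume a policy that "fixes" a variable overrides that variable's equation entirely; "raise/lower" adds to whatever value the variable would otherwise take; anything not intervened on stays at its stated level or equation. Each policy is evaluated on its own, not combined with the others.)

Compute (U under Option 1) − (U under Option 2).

468

Option 1 (L := 91):
  T = 155
  L = 91
  P = 184 + 155 = 339
  U = 86 + 155 + 91 − 4·339 = -1024
Option 2 (P + 80, T − 20):
  T = 155 − 20 = 135
  L = 288 − 3·135 = -117
  P = 184 + 135 (+80 from intervention) = 399
  U = 86 + 135 + (-117) − 4·399 = -1492
U: -1024 − (-1492) = 468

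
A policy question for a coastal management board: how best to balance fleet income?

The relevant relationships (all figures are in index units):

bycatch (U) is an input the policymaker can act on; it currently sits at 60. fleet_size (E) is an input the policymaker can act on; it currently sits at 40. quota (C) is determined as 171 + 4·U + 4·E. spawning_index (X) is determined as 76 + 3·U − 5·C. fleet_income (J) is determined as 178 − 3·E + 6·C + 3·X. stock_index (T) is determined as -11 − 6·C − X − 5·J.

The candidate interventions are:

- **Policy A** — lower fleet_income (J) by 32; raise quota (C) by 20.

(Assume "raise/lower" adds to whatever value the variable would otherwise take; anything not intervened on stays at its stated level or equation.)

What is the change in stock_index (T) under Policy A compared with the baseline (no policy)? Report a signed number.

Baseline:
  U = 60
  E = 40
  C = 171 + 4·60 + 4·40 = 571
  X = 76 + 3·60 − 5·571 = -2599
  J = 178 − 3·40 + 6·571 + 3·(-2599) = -4313
  T = -11 − 6·571 − (-2599) − 5·(-4313) = 20727
Policy A (J − 32, C + 20):
  U = 60
  E = 40
  C = 171 + 4·60 + 4·40 (+20 from intervention) = 591
  X = 76 + 3·60 − 5·591 = -2699
  J = 178 − 3·40 + 6·591 + 3·(-2699) (−32 from intervention) = -4525
  T = -11 − 6·591 − (-2699) − 5·(-4525) = 21767
Change in T: 21767 − 20727 = 1040

1040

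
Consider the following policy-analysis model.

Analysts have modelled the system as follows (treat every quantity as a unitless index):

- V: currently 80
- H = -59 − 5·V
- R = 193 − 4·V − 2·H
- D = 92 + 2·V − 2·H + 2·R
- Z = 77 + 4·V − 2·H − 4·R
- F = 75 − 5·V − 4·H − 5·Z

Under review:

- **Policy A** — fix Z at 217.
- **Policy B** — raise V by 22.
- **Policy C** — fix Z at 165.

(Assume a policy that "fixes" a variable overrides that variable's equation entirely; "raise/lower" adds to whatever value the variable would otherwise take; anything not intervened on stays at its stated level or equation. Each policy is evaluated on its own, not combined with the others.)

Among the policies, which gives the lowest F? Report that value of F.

426

Policy A (Z := 217):
  V = 80
  H = -59 − 5·80 = -459
  R = 193 − 4·80 − 2·(-459) = 791
  Z = 217
  F = 75 − 5·80 − 4·(-459) − 5·217 = 426
Policy B (V + 22):
  V = 80 + 22 = 102
  H = -59 − 5·102 = -569
  R = 193 − 4·102 − 2·(-569) = 923
  Z = 77 + 4·102 − 2·(-569) − 4·923 = -2069
  F = 75 − 5·102 − 4·(-569) − 5·(-2069) = 12186
Policy C (Z := 165):
  V = 80
  H = -59 − 5·80 = -459
  R = 193 − 4·80 − 2·(-459) = 791
  Z = 165
  F = 75 − 5·80 − 4·(-459) − 5·165 = 686
Comparing — Policy A: F=426, Policy B: F=12186, Policy C: F=686. Lowest is 426 (Policy A).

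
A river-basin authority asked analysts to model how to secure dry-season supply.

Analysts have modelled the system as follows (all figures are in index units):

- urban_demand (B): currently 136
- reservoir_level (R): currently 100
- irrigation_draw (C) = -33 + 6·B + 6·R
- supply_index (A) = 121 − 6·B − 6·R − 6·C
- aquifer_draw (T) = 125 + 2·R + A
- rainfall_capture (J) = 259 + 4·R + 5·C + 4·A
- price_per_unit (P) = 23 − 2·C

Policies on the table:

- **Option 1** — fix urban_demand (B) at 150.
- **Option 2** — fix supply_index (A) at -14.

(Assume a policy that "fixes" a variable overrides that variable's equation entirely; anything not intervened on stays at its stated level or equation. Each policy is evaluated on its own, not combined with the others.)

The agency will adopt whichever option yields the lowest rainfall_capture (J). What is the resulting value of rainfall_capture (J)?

Option 1 (B := 150):
  B = 150
  R = 100
  C = -33 + 6·150 + 6·100 = 1467
  A = 121 − 6·150 − 6·100 − 6·1467 = -10181
  J = 259 + 4·100 + 5·1467 + 4·(-10181) = -32730
Option 2 (A := -14):
  B = 136
  R = 100
  C = -33 + 6·136 + 6·100 = 1383
  A = -14
  J = 259 + 4·100 + 5·1383 + 4·(-14) = 7518
Comparing — Option 1: J=-32730, Option 2: J=7518. Lowest is -32730 (Option 1).

-32730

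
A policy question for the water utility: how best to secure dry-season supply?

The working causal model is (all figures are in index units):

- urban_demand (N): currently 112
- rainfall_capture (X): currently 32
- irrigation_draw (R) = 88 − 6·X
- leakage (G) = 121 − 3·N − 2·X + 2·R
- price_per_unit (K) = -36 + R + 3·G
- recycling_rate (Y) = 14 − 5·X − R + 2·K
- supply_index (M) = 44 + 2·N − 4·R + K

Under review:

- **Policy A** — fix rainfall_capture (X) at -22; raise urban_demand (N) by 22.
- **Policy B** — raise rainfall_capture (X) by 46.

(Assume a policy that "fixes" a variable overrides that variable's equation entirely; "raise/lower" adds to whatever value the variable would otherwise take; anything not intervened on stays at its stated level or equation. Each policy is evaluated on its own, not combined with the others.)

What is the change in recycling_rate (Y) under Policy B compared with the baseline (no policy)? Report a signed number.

-4370

Baseline:
  N = 112
  X = 32
  R = 88 − 6·32 = -104
  G = 121 − 3·112 − 2·32 + 2·(-104) = -487
  K = -36 + (-104) + 3·(-487) = -1601
  Y = 14 − 5·32 − (-104) + 2·(-1601) = -3244
Policy B (X + 46):
  N = 112
  X = 32 + 46 = 78
  R = 88 − 6·78 = -380
  G = 121 − 3·112 − 2·78 + 2·(-380) = -1131
  K = -36 + (-380) + 3·(-1131) = -3809
  Y = 14 − 5·78 − (-380) + 2·(-3809) = -7614
Change in Y: -7614 − (-3244) = -4370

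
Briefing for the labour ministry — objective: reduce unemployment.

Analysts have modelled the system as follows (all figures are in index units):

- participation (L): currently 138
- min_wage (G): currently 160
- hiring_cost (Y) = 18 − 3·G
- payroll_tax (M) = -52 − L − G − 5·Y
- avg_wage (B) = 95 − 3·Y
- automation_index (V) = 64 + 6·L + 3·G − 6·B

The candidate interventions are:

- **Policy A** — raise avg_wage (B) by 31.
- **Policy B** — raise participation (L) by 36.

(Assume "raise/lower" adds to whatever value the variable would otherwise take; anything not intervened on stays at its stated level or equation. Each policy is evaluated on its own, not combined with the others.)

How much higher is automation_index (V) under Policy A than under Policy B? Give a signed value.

-402

Policy A (B + 31):
  L = 138
  G = 160
  Y = 18 − 3·160 = -462
  B = 95 − 3·(-462) (+31 from intervention) = 1512
  V = 64 + 6·138 + 3·160 − 6·1512 = -7700
Policy B (L + 36):
  L = 138 + 36 = 174
  G = 160
  Y = 18 − 3·160 = -462
  B = 95 − 3·(-462) = 1481
  V = 64 + 6·174 + 3·160 − 6·1481 = -7298
V: -7700 − (-7298) = -402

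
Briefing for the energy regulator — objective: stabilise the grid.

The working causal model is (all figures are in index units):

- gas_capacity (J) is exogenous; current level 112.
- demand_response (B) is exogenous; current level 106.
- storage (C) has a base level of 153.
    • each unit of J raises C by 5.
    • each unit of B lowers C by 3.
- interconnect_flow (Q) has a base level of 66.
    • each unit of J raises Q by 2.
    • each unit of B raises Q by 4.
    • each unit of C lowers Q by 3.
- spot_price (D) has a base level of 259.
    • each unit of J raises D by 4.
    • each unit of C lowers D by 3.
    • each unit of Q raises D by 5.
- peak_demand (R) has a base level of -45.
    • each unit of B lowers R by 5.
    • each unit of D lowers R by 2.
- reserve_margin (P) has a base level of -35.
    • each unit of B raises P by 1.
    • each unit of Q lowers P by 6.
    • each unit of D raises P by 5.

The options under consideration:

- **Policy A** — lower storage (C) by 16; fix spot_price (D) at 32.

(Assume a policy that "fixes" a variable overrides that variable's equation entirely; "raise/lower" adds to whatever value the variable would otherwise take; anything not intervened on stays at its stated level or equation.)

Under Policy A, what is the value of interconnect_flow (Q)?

Policy A (C − 16, D := 32):
  J = 112
  B = 106
  C = 153 + 5·112 − 3·106 (−16 from intervention) = 379
  Q = 66 + 2·112 + 4·106 − 3·379 = -423

-423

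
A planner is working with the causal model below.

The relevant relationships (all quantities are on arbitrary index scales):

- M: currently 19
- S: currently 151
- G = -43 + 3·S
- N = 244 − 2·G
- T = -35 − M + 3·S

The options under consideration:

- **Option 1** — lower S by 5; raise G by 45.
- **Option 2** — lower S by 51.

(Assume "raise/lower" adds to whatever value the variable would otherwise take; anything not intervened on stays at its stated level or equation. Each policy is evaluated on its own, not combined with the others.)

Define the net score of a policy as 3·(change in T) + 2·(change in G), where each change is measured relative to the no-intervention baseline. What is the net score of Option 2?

Baseline:
  M = 19
  S = 151
  G = -43 + 3·151 = 410
  T = -35 − 19 + 3·151 = 399
Option 2 (S − 51):
  M = 19
  S = 151 − 51 = 100
  G = -43 + 3·100 = 257
  T = -35 − 19 + 3·100 = 246
ΔT = 246 − 399 = -153; ΔG = 257 − 410 = -153
Score = 3·(-153) + 2·(-153) = -765

-765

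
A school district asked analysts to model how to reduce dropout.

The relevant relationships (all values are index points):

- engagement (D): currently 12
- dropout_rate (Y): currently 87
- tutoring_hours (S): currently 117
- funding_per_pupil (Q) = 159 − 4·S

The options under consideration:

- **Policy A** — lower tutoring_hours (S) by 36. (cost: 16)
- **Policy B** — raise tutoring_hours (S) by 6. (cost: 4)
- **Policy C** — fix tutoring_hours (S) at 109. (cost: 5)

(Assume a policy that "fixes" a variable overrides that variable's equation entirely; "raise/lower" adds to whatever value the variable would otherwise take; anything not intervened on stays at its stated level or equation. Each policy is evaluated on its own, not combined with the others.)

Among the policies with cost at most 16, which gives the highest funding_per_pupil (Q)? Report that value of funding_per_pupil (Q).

Policy A (S − 36):
  S = 117 − 36 = 81
  Q = 159 − 4·81 = -165
Policy B (S + 6):
  S = 117 + 6 = 123
  Q = 159 − 4·123 = -333
Policy C (S := 109):
  S = 109
  Q = 159 − 4·109 = -277
Comparing — Policy A: Q=-165, Policy B: Q=-333, Policy C: Q=-277. Highest is -165 (Policy A).

-165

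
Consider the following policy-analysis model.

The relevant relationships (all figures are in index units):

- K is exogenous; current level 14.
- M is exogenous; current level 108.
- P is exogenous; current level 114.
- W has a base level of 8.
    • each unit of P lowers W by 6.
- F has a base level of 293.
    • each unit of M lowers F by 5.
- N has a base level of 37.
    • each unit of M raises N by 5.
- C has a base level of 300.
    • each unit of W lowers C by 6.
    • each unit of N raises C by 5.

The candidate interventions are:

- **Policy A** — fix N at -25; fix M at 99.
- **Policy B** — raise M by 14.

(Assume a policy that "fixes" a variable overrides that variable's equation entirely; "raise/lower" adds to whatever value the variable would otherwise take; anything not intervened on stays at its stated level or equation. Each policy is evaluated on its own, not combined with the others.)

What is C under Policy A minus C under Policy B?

Policy A (N := -25, M := 99):
  M = 99
  P = 114
  W = 8 − 6·114 = -676
  N = -25
  C = 300 − 6·(-676) + 5·(-25) = 4231
Policy B (M + 14):
  M = 108 + 14 = 122
  P = 114
  W = 8 − 6·114 = -676
  N = 37 + 5·122 = 647
  C = 300 − 6·(-676) + 5·647 = 7591
C: 4231 − 7591 = -3360

-3360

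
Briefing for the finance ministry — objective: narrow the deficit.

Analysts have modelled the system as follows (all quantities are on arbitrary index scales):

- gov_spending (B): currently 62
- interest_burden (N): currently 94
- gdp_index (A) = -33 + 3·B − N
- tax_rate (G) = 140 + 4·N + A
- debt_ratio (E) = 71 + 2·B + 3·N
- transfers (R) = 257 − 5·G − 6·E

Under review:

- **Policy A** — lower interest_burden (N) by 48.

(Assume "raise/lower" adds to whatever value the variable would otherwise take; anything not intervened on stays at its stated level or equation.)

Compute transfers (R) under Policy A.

Policy A (N − 48):
  B = 62
  N = 94 − 48 = 46
  A = -33 + 3·62 − 46 = 107
  G = 140 + 4·46 + 107 = 431
  E = 71 + 2·62 + 3·46 = 333
  R = 257 − 5·431 − 6·333 = -3896

-3896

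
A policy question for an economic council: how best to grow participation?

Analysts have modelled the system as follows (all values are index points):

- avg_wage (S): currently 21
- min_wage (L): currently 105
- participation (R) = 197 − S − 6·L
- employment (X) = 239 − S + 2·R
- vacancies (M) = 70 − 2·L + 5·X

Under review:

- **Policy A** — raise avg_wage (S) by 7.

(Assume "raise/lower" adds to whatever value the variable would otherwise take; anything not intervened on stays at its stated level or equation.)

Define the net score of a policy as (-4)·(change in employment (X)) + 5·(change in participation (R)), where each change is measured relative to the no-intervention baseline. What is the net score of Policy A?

Baseline:
  S = 21
  L = 105
  R = 197 − 21 − 6·105 = -454
  X = 239 − 21 + 2·(-454) = -690
Policy A (S + 7):
  S = 21 + 7 = 28
  L = 105
  R = 197 − 28 − 6·105 = -461
  X = 239 − 28 + 2·(-461) = -711
ΔX = -711 − (-690) = -21; ΔR = -461 − (-454) = -7
Score = (-4)·(-21) + 5·(-7) = 49

49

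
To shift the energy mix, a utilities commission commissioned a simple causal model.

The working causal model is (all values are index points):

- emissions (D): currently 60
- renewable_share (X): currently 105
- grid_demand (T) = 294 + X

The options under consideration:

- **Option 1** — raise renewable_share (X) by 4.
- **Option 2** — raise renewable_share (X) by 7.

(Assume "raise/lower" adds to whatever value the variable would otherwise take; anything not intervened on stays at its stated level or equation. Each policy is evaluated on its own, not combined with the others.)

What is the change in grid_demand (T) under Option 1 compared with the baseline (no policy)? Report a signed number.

Baseline:
  X = 105
  T = 294 + 105 = 399
Option 1 (X + 4):
  X = 105 + 4 = 109
  T = 294 + 109 = 403
Change in T: 403 − 399 = 4

4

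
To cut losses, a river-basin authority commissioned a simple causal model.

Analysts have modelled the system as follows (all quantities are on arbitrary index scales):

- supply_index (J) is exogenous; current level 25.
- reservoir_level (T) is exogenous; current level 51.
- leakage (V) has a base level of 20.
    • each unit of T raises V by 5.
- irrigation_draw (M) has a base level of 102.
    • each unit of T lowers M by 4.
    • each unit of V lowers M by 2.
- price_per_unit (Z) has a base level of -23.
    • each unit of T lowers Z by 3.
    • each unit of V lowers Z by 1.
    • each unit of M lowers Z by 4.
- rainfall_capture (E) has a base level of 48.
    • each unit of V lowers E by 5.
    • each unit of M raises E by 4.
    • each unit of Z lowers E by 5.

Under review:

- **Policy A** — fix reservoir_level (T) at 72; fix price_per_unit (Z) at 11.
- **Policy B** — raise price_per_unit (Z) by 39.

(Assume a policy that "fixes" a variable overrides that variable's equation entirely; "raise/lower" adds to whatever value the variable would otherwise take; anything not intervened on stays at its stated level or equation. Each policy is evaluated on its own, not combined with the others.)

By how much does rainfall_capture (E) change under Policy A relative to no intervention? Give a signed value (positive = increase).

Baseline:
  T = 51
  V = 20 + 5·51 = 275
  M = 102 − 4·51 − 2·275 = -652
  Z = -23 − 3·51 − 275 − 4·(-652) = 2157
  E = 48 − 5·275 + 4·(-652) − 5·2157 = -14720
Policy A (T := 72, Z := 11):
  T = 72
  V = 20 + 5·72 = 380
  M = 102 − 4·72 − 2·380 = -946
  Z = 11
  E = 48 − 5·380 + 4·(-946) − 5·11 = -5691
Change in E: -5691 − (-14720) = 9029

9029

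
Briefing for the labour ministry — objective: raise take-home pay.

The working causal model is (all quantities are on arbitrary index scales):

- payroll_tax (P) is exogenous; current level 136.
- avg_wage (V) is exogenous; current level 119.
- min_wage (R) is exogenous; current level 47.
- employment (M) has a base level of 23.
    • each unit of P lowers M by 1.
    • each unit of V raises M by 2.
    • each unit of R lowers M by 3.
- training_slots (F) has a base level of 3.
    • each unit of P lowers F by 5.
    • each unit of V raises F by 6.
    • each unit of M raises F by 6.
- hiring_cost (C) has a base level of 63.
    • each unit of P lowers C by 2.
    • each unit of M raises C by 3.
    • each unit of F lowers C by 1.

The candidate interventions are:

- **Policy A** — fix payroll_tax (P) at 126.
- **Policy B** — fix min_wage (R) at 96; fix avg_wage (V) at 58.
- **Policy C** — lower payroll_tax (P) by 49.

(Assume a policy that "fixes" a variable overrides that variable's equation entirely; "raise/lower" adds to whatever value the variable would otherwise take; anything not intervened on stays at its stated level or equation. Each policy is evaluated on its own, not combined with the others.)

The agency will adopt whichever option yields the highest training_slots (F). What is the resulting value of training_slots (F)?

Policy A (P := 126):
  P = 126
  V = 119
  R = 47
  M = 23 − 126 + 2·119 − 3·47 = -6
  F = 3 − 5·126 + 6·119 + 6·(-6) = 51
Policy B (R := 96, V := 58):
  P = 136
  V = 58
  R = 96
  M = 23 − 136 + 2·58 − 3·96 = -285
  F = 3 − 5·136 + 6·58 + 6·(-285) = -2039
Policy C (P − 49):
  P = 136 − 49 = 87
  V = 119
  R = 47
  M = 23 − 87 + 2·119 − 3·47 = 33
  F = 3 − 5·87 + 6·119 + 6·33 = 480
Comparing — Policy A: F=51, Policy B: F=-2039, Policy C: F=480. Highest is 480 (Policy C).

480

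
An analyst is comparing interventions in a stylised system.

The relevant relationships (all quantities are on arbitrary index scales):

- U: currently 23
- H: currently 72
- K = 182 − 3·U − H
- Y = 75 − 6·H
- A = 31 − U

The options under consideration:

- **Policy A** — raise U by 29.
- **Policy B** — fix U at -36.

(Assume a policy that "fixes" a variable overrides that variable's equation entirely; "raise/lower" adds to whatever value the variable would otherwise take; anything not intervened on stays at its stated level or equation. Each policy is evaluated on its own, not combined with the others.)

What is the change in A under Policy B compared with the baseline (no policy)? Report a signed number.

Baseline:
  U = 23
  A = 31 − 23 = 8
Policy B (U := -36):
  U = -36
  A = 31 − (-36) = 67
Change in A: 67 − 8 = 59

59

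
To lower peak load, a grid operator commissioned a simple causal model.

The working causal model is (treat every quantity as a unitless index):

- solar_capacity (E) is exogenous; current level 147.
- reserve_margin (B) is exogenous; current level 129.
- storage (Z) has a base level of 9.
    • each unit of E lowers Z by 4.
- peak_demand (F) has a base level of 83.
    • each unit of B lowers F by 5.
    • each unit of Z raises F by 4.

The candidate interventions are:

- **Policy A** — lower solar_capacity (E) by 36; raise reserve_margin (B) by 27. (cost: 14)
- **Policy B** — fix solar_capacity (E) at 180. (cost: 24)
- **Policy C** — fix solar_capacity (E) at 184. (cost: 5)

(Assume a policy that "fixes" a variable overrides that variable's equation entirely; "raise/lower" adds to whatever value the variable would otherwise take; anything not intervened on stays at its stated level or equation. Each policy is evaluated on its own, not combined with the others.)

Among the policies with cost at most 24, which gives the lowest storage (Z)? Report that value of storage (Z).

Policy A (E − 36, B + 27):
  E = 147 − 36 = 111
  Z = 9 − 4·111 = -435
Policy B (E := 180):
  E = 180
  Z = 9 − 4·180 = -711
Policy C (E := 184):
  E = 184
  Z = 9 − 4·184 = -727
Comparing — Policy A: Z=-435, Policy B: Z=-711, Policy C: Z=-727. Lowest is -727 (Policy C).

-727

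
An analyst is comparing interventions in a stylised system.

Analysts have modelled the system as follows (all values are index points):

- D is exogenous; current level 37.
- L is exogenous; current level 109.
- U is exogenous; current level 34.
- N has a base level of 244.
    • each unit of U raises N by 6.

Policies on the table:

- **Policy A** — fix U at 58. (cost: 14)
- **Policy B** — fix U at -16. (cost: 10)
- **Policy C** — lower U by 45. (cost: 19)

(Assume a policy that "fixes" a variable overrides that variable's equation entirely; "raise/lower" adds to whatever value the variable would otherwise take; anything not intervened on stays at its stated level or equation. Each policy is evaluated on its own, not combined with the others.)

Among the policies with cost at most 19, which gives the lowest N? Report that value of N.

148

Policy A (U := 58):
  U = 58
  N = 244 + 6·58 = 592
Policy B (U := -16):
  U = -16
  N = 244 + 6·(-16) = 148
Policy C (U − 45):
  U = 34 − 45 = -11
  N = 244 + 6·(-11) = 178
Comparing — Policy A: N=592, Policy B: N=148, Policy C: N=178. Lowest is 148 (Policy B).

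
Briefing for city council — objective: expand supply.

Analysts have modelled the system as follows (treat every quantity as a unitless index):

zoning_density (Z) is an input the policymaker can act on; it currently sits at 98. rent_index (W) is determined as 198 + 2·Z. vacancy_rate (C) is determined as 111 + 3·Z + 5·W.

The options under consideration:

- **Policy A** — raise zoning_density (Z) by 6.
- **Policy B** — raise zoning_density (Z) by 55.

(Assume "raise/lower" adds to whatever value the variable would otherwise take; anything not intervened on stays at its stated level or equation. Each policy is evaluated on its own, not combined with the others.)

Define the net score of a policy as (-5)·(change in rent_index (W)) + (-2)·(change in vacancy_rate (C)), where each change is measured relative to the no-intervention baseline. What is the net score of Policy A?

-216

Baseline:
  Z = 98
  W = 198 + 2·98 = 394
  C = 111 + 3·98 + 5·394 = 2375
Policy A (Z + 6):
  Z = 98 + 6 = 104
  W = 198 + 2·104 = 406
  C = 111 + 3·104 + 5·406 = 2453
ΔW = 406 − 394 = 12; ΔC = 2453 − 2375 = 78
Score = (-5)·12 + (-2)·78 = -216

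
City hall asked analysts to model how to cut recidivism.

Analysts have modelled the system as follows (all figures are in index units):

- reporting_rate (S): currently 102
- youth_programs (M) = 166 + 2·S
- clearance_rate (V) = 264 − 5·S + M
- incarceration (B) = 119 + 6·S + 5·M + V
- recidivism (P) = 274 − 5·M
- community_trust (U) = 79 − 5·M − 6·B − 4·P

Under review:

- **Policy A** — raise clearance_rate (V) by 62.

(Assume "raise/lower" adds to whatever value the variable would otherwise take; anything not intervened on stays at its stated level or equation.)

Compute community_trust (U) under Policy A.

Policy A (V + 62):
  S = 102
  M = 166 + 2·102 = 370
  V = 264 − 5·102 + 370 (+62 from intervention) = 186
  B = 119 + 6·102 + 5·370 + 186 = 2767
  P = 274 − 5·370 = -1576
  U = 79 − 5·370 − 6·2767 − 4·(-1576) = -12069

-12069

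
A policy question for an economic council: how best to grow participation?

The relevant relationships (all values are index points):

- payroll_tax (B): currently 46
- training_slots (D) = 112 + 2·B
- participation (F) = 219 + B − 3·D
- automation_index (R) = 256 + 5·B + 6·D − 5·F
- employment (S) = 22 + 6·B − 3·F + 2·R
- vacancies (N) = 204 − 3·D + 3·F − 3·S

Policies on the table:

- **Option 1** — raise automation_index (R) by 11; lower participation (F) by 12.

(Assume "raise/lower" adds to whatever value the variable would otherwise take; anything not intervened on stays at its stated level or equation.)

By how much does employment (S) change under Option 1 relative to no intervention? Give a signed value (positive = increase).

Baseline:
  B = 46
  D = 112 + 2·46 = 204
  F = 219 + 46 − 3·204 = -347
  R = 256 + 5·46 + 6·204 − 5·(-347) = 3445
  S = 22 + 6·46 − 3·(-347) + 2·3445 = 8229
Option 1 (R + 11, F − 12):
  B = 46
  D = 112 + 2·46 = 204
  F = 219 + 46 − 3·204 (−12 from intervention) = -359
  R = 256 + 5·46 + 6·204 − 5·(-359) (+11 from intervention) = 3516
  S = 22 + 6·46 − 3·(-359) + 2·3516 = 8407
Change in S: 8407 − 8229 = 178

178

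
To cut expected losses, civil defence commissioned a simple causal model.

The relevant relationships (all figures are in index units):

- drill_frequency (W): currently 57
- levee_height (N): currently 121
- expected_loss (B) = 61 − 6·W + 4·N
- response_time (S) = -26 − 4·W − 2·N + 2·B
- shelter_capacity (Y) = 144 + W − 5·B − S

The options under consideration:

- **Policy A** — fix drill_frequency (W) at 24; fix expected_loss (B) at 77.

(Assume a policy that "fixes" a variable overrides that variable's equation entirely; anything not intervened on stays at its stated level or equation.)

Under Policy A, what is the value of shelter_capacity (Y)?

Policy A (W := 24, B := 77):
  W = 24
  N = 121
  B = 77
  S = -26 − 4·24 − 2·121 + 2·77 = -210
  Y = 144 + 24 − 5·77 − (-210) = -7

-7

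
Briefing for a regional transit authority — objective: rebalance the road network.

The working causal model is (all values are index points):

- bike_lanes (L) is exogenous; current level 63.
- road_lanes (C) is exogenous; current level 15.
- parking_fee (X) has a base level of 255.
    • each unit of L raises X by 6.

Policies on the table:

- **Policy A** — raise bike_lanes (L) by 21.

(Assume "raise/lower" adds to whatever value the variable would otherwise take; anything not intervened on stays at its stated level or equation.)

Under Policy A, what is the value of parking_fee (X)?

759

Policy A (L + 21):
  L = 63 + 21 = 84
  X = 255 + 6·84 = 759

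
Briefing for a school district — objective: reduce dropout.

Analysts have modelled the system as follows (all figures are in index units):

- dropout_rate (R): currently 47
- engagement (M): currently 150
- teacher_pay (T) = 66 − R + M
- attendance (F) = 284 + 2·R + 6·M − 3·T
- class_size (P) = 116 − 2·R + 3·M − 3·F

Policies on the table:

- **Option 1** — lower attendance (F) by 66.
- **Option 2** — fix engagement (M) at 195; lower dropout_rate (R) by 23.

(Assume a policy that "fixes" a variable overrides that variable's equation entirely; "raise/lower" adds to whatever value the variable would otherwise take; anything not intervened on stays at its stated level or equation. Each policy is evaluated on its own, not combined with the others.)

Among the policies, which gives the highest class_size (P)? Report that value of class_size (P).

-1643

Option 1 (F − 66):
  R = 47
  M = 150
  T = 66 − 47 + 150 = 169
  F = 284 + 2·47 + 6·150 − 3·169 (−66 from intervention) = 705
  P = 116 − 2·47 + 3·150 − 3·705 = -1643
Option 2 (M := 195, R − 23):
  R = 47 − 23 = 24
  M = 195
  T = 66 − 24 + 195 = 237
  F = 284 + 2·24 + 6·195 − 3·237 = 791
  P = 116 − 2·24 + 3·195 − 3·791 = -1720
Comparing — Option 1: P=-1643, Option 2: P=-1720. Highest is -1643 (Option 1).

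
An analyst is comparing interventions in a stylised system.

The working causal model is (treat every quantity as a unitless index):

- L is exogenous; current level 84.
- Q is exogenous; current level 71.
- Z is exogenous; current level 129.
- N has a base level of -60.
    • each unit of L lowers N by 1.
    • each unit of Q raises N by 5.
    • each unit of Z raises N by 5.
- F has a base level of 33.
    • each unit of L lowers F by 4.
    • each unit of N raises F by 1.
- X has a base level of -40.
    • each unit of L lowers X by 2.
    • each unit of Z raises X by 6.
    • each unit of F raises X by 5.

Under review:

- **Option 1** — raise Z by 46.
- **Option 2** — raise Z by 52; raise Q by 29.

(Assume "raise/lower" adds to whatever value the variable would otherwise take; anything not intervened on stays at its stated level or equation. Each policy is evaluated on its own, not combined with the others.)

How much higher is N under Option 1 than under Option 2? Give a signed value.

-175

Option 1 (Z + 46):
  L = 84
  Q = 71
  Z = 129 + 46 = 175
  N = -60 − 84 + 5·71 + 5·175 = 1086
Option 2 (Z + 52, Q + 29):
  L = 84
  Q = 71 + 29 = 100
  Z = 129 + 52 = 181
  N = -60 − 84 + 5·100 + 5·181 = 1261
N: 1086 − 1261 = -175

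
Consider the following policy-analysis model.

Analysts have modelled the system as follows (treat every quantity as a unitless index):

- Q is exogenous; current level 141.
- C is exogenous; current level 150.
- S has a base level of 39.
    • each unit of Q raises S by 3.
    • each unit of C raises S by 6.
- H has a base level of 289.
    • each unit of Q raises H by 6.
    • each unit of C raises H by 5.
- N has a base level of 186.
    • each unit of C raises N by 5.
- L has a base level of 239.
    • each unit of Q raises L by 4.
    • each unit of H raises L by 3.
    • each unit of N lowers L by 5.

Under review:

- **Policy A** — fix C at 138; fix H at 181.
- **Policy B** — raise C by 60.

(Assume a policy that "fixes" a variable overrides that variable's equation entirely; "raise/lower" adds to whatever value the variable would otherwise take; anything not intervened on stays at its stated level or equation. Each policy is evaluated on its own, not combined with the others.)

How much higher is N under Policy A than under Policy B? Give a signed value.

Policy A (C := 138, H := 181):
  C = 138
  N = 186 + 5·138 = 876
Policy B (C + 60):
  C = 150 + 60 = 210
  N = 186 + 5·210 = 1236
N: 876 − 1236 = -360

-360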